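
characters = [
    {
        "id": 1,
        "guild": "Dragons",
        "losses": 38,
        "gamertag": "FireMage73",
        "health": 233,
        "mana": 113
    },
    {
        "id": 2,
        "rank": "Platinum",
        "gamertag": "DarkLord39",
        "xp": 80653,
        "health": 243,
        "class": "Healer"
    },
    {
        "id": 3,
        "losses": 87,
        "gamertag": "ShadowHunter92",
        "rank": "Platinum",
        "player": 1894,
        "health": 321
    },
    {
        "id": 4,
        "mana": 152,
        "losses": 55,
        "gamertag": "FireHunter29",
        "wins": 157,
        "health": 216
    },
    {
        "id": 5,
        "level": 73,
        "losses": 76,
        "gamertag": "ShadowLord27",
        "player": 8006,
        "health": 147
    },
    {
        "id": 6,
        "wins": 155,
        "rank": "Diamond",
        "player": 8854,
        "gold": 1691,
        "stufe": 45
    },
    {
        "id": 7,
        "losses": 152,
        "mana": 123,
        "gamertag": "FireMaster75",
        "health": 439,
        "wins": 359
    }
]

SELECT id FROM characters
[1, 2, 3, 4, 5, 6, 7]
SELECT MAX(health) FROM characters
439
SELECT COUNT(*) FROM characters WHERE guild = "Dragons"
1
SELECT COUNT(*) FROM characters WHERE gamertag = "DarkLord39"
1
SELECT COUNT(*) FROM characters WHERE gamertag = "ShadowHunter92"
1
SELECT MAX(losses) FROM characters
152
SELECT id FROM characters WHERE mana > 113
[4, 7]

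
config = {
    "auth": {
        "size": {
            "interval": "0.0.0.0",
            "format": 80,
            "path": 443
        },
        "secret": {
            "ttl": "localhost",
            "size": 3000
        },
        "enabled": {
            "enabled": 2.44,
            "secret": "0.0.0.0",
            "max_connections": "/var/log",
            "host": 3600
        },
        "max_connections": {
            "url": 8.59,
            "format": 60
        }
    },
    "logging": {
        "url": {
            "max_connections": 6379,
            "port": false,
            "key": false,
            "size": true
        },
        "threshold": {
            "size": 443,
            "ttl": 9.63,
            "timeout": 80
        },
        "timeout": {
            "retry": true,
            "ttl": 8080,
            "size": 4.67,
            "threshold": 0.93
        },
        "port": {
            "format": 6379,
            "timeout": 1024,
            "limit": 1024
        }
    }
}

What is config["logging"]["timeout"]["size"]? 4.67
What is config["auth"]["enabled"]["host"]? 3600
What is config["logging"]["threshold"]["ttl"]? 9.63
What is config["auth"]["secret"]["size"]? 3000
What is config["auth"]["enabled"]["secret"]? "0.0.0.0"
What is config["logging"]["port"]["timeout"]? 1024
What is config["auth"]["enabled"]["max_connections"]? "/var/log"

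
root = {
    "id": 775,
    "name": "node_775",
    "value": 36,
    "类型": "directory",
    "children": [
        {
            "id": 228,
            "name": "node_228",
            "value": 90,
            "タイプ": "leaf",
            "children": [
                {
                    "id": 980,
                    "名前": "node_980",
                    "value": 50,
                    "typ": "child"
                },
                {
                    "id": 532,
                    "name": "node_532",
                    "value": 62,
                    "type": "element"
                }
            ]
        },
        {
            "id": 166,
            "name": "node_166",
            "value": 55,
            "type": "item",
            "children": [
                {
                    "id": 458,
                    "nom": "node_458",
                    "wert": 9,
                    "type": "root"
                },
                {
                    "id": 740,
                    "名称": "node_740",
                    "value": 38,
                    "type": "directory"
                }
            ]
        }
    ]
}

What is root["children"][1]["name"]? "node_166"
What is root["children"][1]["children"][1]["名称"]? "node_740"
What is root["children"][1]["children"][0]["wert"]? 9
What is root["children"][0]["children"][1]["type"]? "element"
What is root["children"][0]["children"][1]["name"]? "node_532"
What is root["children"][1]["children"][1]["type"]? "directory"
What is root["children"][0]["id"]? 228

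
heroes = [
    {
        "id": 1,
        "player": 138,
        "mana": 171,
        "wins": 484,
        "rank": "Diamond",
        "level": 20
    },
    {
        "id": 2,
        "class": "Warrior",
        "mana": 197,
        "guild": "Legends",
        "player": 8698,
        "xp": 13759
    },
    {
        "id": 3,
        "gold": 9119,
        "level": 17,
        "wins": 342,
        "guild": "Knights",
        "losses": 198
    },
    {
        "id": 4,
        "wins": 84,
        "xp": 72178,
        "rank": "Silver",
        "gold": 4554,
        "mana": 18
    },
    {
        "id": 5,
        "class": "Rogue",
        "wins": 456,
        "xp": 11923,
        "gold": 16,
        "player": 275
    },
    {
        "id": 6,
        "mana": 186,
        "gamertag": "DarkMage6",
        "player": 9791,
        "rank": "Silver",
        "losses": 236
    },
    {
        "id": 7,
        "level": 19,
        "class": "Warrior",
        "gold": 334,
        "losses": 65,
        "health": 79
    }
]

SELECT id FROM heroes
[1, 2, 3, 4, 5, 6, 7]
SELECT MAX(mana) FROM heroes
197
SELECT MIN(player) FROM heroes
138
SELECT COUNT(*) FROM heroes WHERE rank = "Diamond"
1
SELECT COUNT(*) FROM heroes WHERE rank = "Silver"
2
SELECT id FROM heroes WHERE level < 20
[3, 7]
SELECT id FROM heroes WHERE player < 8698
[1, 5]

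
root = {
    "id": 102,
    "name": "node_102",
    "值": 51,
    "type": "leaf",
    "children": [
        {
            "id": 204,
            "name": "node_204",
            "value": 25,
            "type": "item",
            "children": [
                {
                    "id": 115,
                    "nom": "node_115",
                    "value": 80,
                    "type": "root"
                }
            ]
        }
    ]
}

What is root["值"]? 51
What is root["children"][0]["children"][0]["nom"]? "node_115"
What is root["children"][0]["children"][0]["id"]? 115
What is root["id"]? 102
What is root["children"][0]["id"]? 204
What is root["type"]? "leaf"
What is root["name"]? "node_102"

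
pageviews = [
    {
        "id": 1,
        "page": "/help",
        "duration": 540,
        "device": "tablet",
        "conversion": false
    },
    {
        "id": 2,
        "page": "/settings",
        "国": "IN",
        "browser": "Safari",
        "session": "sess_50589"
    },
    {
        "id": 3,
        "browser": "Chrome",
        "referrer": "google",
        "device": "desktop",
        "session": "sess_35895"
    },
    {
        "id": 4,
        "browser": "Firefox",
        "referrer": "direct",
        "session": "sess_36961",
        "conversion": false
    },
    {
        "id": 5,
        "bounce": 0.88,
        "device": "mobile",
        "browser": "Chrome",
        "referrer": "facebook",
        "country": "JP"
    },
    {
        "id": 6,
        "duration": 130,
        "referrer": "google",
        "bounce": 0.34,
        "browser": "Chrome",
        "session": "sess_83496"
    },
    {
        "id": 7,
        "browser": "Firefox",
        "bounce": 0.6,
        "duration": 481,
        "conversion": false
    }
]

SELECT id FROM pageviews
[1, 2, 3, 4, 5, 6, 7]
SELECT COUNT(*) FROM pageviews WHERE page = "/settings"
1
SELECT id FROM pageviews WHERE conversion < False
[]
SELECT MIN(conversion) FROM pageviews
False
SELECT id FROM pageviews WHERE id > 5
[6, 7]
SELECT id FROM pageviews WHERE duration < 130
[]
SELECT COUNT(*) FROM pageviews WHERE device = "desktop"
1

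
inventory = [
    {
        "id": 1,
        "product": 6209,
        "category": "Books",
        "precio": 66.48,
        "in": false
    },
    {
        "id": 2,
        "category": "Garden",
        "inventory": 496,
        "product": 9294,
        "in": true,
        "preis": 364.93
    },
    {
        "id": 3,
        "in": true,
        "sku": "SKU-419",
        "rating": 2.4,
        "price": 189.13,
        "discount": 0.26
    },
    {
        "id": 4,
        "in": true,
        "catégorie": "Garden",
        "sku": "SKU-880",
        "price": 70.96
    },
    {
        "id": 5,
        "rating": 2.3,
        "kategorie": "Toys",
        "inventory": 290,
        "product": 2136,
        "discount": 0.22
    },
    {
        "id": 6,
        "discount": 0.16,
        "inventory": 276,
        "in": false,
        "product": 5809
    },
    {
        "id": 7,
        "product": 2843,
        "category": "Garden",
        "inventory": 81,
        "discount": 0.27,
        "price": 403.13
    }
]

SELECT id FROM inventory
[1, 2, 3, 4, 5, 6, 7]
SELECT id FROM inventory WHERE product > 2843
[1, 2, 6]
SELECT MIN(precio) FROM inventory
66.48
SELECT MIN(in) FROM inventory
False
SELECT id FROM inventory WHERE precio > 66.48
[]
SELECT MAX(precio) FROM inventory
66.48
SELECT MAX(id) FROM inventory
7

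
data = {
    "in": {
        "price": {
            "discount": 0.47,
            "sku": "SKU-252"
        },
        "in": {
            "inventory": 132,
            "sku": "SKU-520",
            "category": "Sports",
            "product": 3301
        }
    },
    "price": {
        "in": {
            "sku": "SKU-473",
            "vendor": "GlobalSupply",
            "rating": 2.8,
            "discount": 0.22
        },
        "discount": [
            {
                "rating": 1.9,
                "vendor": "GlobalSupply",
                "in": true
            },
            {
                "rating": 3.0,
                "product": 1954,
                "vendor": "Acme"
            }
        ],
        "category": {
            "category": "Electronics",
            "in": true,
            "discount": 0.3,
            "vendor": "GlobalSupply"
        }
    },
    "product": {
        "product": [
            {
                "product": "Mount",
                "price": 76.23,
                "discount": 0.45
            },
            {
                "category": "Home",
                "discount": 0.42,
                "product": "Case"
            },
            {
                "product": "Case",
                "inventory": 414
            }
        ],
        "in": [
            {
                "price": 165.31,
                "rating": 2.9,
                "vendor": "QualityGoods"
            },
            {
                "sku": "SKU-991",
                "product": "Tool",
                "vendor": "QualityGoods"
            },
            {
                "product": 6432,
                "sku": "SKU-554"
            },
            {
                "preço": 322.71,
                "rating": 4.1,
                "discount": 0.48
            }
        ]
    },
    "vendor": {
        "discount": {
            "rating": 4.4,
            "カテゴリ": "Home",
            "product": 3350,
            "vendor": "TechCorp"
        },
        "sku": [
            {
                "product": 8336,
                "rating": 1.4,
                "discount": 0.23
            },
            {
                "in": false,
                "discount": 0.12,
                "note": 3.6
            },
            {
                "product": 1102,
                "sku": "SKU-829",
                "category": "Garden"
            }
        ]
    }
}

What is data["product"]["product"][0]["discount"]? 0.45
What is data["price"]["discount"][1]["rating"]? 3.0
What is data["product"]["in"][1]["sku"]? "SKU-991"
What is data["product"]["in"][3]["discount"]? 0.48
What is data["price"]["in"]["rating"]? 2.8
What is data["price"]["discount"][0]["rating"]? 1.9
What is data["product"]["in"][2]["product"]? 6432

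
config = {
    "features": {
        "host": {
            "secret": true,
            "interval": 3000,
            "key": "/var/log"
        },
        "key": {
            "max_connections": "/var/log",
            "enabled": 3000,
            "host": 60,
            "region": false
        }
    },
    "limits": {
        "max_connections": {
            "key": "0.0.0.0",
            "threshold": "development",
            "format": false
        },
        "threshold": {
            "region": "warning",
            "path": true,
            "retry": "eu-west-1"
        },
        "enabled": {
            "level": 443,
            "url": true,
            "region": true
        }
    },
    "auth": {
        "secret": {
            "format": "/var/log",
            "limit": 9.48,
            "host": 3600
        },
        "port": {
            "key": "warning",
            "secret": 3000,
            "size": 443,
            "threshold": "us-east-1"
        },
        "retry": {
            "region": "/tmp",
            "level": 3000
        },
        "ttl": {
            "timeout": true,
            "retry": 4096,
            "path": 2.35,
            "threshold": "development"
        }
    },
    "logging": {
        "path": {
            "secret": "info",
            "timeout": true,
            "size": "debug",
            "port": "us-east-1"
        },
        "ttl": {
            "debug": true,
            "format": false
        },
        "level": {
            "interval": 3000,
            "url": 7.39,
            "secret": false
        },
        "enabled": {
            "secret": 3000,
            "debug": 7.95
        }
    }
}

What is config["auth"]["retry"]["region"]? "/tmp"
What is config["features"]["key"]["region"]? False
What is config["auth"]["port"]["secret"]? 3000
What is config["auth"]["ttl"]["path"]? 2.35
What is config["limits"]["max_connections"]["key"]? "0.0.0.0"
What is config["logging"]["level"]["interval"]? 3000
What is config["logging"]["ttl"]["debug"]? True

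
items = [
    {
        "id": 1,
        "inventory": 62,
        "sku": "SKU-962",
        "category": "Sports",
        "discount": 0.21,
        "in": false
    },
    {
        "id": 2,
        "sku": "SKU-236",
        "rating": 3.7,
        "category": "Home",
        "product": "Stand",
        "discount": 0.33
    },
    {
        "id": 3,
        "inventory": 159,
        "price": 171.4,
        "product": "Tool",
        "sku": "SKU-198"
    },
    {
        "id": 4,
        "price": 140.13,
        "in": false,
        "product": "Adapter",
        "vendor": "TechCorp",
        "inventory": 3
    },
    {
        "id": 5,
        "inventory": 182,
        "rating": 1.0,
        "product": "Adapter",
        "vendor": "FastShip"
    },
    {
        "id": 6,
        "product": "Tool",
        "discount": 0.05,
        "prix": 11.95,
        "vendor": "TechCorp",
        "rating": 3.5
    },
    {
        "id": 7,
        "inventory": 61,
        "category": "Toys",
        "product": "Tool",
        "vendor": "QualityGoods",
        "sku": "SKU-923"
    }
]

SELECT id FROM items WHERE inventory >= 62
[1, 3, 5]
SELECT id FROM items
[1, 2, 3, 4, 5, 6, 7]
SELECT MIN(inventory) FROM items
3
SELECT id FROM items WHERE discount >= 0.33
[2]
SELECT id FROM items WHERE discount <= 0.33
[1, 2, 6]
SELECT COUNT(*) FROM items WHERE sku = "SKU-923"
1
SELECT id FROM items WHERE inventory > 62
[3, 5]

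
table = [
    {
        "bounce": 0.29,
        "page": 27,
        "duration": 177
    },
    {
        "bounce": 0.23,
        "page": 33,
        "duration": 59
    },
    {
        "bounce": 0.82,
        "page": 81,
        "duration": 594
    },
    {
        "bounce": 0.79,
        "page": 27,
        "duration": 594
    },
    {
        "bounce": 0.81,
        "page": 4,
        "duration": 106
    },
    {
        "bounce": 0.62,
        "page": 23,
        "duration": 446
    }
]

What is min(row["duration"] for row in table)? 59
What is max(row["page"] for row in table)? 81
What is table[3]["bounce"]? 0.79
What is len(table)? 6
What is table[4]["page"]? 4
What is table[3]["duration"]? 594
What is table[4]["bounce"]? 0.81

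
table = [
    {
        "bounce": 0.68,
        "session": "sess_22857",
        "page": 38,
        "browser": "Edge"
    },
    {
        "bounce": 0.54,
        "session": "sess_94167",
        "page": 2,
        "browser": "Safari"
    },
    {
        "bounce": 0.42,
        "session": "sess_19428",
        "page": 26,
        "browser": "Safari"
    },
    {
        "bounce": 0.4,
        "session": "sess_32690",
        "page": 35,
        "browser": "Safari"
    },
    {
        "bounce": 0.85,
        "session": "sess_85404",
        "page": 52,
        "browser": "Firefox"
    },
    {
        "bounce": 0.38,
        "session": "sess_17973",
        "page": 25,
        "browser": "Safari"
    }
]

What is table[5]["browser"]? "Safari"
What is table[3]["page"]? 35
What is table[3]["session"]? "sess_32690"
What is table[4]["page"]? 52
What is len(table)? 6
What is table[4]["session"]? "sess_85404"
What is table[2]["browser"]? "Safari"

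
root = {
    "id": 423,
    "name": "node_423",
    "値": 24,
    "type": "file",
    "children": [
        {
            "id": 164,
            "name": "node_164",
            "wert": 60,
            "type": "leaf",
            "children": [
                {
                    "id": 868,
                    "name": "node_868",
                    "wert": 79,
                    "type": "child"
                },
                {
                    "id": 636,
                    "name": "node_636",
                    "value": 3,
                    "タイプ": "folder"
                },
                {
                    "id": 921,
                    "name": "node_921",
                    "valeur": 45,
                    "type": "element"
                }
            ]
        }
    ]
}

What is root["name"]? "node_423"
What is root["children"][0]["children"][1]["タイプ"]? "folder"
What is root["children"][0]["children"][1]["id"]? 636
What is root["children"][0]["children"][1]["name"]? "node_636"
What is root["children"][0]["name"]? "node_164"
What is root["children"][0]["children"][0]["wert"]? 79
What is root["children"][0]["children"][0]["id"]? 868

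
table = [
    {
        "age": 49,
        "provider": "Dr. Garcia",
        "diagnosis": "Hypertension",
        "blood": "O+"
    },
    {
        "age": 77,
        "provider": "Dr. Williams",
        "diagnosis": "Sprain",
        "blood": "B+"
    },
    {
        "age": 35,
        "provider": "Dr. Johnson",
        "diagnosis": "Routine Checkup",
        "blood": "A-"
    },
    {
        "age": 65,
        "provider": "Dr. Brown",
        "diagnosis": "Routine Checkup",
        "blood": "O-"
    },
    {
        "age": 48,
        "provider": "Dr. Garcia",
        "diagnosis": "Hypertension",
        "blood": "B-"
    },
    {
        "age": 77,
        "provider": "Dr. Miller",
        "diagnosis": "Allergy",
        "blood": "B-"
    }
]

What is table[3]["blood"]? "O-"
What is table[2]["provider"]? "Dr. Johnson"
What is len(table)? 6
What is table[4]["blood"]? "B-"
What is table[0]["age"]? 49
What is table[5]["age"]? 77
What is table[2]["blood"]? "A-"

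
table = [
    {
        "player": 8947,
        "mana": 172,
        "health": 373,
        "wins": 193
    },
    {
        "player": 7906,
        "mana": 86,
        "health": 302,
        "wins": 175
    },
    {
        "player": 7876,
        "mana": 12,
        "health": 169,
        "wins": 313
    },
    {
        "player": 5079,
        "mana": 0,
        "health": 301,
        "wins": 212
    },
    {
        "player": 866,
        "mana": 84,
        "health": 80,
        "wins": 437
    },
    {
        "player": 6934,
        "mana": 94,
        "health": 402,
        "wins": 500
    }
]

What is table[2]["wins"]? 313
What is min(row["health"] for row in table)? 80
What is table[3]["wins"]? 212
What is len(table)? 6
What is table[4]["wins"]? 437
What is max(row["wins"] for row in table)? 500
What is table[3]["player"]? 5079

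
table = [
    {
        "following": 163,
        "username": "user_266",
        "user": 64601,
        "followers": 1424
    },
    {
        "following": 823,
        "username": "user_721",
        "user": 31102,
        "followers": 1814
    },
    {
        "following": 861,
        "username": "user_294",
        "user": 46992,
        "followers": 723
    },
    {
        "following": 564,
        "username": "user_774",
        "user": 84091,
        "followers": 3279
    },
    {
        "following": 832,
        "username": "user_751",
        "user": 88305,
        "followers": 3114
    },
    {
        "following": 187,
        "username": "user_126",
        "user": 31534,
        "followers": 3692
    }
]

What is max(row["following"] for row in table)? 861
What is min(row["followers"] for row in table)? 723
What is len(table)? 6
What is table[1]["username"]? "user_721"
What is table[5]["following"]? 187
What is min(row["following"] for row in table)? 163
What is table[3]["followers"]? 3279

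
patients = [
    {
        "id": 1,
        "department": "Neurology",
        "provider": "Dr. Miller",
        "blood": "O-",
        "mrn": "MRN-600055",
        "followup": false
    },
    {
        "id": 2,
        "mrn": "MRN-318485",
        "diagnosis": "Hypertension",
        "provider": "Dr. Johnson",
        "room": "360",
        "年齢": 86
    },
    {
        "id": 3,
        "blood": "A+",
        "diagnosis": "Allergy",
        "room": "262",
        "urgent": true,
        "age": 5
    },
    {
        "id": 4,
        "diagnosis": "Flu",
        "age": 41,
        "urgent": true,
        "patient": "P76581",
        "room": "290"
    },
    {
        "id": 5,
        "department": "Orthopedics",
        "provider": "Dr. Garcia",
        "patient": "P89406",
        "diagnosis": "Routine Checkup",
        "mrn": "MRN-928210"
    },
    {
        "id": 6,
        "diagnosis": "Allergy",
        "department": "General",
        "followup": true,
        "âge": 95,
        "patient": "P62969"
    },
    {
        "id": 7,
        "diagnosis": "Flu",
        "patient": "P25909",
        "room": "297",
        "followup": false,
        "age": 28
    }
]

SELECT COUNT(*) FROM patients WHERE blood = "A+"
1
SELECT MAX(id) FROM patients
7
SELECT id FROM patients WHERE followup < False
[]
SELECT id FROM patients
[1, 2, 3, 4, 5, 6, 7]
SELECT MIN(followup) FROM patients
False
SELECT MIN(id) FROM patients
1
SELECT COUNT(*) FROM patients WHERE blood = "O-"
1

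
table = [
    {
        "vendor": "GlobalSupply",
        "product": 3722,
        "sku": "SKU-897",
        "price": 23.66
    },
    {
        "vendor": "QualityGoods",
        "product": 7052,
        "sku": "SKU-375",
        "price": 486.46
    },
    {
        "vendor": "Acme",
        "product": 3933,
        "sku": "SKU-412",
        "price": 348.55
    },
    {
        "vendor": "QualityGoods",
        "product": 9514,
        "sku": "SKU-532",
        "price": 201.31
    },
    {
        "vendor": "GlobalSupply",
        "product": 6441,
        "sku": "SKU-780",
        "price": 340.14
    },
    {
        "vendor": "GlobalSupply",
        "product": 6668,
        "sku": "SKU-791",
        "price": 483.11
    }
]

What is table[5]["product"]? 6668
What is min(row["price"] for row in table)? 23.66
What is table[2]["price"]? 348.55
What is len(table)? 6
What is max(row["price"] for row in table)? 486.46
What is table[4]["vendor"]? "GlobalSupply"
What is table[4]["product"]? 6441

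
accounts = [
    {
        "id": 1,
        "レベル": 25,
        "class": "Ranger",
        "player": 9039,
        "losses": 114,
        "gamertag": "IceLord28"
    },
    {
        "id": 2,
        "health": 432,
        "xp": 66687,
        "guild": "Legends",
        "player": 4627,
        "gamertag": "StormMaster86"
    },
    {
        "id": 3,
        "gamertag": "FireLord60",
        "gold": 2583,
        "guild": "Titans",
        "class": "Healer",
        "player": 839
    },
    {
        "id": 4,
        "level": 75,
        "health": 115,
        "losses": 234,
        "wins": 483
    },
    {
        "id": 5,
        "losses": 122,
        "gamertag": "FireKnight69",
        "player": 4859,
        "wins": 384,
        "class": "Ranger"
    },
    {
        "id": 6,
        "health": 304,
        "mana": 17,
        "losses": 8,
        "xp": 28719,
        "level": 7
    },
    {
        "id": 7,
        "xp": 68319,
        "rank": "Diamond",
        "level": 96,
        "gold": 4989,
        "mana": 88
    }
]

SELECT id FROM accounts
[1, 2, 3, 4, 5, 6, 7]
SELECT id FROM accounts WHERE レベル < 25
[]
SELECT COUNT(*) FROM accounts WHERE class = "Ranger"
2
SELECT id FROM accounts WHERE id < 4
[1, 2, 3]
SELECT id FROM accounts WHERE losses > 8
[1, 4, 5]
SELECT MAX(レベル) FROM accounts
25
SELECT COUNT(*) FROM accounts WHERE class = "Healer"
1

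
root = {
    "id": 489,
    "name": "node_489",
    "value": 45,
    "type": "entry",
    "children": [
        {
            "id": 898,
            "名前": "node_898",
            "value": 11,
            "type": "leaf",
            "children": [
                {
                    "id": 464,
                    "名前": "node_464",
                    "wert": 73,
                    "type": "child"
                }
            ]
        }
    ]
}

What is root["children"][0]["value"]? 11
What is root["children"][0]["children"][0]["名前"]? "node_464"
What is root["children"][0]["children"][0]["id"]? 464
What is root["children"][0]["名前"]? "node_898"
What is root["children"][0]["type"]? "leaf"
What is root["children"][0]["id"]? 898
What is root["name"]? "node_489"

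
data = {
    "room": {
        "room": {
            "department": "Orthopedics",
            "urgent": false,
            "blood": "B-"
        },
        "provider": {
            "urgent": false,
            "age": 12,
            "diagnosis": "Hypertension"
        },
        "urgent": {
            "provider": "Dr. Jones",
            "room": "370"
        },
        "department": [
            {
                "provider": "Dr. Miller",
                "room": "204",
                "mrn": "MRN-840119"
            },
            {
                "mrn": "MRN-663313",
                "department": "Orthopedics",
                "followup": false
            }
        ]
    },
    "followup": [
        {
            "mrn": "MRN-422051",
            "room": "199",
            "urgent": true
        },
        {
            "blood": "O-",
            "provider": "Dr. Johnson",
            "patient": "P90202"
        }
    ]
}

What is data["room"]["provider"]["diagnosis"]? "Hypertension"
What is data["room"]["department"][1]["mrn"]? "MRN-663313"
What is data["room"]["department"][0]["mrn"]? "MRN-840119"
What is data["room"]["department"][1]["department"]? "Orthopedics"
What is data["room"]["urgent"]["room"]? "370"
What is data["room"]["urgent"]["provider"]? "Dr. Jones"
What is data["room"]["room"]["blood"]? "B-"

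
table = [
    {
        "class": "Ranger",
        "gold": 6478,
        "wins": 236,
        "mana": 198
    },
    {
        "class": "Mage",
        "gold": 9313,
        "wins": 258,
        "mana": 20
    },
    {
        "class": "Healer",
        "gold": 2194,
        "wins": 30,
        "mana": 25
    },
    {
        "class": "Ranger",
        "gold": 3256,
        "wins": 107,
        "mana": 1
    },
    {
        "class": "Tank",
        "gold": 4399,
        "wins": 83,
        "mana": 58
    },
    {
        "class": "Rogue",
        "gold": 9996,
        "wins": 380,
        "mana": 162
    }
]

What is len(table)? 6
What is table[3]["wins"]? 107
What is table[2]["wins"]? 30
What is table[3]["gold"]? 3256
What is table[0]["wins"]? 236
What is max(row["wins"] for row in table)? 380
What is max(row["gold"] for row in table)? 9996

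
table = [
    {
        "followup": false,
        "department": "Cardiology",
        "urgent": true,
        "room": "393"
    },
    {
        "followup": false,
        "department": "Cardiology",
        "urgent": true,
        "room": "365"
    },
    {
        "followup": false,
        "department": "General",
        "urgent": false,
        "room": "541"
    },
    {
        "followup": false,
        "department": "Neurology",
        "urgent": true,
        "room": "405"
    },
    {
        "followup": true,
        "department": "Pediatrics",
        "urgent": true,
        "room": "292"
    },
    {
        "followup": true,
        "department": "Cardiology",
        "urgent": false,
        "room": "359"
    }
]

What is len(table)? 6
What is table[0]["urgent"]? True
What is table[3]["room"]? "405"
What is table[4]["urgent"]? True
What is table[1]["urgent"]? True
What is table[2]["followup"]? False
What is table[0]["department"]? "Cardiology"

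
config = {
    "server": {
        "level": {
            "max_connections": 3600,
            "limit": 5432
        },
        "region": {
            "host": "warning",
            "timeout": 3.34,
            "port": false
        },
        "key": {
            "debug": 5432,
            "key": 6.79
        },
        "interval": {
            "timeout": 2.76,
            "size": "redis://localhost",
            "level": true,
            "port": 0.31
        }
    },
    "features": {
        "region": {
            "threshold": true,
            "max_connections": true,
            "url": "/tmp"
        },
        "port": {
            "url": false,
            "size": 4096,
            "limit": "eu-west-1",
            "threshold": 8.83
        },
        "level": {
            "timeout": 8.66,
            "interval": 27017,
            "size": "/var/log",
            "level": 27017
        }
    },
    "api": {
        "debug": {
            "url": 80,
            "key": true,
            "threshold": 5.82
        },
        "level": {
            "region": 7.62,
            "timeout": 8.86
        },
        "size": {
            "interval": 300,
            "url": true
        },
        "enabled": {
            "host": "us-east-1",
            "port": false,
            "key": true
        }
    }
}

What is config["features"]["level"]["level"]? 27017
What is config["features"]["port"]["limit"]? "eu-west-1"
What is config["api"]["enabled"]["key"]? True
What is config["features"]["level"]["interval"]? 27017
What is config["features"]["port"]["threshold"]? 8.83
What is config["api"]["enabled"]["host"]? "us-east-1"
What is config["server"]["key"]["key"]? 6.79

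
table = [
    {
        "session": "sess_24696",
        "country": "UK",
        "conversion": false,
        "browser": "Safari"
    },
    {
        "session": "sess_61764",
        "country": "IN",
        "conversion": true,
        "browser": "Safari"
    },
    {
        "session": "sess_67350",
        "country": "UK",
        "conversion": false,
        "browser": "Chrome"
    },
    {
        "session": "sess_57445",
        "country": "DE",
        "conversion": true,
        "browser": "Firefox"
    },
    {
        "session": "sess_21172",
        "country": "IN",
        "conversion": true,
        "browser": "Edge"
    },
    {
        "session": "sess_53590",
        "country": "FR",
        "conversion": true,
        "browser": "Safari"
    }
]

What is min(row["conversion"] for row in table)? False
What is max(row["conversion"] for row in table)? True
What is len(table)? 6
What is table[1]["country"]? "IN"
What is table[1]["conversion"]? True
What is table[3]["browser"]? "Firefox"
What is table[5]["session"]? "sess_53590"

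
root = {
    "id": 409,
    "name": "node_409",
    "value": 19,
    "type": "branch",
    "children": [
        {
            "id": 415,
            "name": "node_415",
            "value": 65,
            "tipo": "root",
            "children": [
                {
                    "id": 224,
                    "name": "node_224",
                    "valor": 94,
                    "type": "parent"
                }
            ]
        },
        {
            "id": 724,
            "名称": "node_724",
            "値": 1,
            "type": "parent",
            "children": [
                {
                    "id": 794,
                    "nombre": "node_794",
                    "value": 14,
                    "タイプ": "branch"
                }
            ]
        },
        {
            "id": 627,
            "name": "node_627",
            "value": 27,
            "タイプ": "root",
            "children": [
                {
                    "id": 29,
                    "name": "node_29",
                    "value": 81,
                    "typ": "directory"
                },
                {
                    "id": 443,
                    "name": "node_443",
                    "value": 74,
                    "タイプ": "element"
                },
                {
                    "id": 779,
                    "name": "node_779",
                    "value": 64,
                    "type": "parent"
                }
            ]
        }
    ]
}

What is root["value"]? 19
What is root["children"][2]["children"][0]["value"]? 81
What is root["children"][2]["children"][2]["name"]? "node_779"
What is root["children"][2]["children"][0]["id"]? 29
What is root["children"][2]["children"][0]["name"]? "node_29"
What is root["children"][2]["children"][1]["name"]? "node_443"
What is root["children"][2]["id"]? 627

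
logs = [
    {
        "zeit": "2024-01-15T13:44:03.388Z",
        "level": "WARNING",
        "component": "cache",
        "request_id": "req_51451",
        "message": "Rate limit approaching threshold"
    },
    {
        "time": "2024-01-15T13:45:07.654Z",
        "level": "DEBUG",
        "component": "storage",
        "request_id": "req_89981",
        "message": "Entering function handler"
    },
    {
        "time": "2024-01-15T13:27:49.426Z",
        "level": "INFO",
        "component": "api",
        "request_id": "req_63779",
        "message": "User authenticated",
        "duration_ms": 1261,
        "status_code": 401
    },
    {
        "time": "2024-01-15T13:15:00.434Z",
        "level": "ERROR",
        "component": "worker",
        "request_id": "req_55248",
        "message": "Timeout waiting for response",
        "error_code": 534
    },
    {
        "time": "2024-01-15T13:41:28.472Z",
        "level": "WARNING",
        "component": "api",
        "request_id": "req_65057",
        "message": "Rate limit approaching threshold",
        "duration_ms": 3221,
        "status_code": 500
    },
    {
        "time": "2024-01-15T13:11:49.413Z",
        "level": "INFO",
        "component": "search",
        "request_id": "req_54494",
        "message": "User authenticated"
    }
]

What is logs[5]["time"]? "2024-01-15T13:11:49.413Z"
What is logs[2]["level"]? "INFO"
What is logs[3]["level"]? "ERROR"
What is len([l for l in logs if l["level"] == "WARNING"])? 2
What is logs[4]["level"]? "WARNING"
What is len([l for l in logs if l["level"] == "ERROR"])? 1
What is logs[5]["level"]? "INFO"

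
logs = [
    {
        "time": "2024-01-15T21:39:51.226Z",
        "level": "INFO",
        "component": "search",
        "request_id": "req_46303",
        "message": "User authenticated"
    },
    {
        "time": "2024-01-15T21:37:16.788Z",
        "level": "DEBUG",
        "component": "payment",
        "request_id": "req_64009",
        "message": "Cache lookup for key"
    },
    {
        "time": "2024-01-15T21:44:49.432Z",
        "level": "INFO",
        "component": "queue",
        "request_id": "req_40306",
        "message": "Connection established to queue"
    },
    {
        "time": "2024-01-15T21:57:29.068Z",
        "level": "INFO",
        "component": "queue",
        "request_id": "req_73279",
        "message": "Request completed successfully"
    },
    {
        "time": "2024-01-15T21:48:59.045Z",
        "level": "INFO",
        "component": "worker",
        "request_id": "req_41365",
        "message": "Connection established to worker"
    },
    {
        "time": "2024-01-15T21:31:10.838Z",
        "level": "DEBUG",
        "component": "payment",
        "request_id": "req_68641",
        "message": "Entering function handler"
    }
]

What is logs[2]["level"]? "INFO"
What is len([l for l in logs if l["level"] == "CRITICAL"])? 0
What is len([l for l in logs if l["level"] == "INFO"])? 4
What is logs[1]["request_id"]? "req_64009"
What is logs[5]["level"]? "DEBUG"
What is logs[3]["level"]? "INFO"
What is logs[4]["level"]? "INFO"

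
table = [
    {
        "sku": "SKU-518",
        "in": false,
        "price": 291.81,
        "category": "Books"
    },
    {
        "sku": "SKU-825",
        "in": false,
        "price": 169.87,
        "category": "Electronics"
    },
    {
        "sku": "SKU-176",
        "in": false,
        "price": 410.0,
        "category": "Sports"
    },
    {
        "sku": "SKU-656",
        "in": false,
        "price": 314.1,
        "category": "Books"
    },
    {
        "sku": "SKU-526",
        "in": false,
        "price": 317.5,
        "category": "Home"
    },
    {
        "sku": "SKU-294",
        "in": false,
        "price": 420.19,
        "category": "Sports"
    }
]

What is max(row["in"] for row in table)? False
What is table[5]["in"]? False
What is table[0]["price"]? 291.81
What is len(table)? 6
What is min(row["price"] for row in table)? 169.87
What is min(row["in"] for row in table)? False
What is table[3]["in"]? False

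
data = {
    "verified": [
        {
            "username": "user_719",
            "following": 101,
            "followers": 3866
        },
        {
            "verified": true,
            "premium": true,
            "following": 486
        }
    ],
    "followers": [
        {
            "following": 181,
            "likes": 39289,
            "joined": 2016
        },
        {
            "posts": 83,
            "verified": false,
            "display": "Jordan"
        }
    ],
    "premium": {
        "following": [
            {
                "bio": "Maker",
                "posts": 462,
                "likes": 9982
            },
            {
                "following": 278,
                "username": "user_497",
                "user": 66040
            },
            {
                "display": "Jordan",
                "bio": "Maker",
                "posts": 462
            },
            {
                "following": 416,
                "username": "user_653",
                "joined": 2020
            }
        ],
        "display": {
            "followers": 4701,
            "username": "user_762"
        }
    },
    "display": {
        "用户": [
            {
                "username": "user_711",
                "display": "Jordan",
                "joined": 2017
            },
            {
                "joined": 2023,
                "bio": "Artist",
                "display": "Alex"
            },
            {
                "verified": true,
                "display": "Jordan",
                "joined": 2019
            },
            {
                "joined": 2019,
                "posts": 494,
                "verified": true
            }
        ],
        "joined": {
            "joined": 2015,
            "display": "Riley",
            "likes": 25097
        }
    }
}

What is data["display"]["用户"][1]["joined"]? 2023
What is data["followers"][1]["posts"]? 83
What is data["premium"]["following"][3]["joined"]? 2020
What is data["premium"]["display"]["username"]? "user_762"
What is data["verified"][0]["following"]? 101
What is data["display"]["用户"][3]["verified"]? True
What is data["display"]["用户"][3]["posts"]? 494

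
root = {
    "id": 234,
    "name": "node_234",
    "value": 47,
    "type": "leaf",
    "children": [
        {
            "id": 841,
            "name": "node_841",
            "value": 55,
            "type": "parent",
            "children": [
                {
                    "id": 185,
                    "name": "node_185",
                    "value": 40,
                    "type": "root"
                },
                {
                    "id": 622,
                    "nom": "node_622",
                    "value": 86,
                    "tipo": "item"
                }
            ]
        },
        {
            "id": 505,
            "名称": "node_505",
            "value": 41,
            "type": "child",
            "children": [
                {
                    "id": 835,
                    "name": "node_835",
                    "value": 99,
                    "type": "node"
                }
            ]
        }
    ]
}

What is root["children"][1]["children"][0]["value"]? 99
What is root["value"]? 47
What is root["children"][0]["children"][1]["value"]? 86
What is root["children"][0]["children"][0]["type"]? "root"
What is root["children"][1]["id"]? 505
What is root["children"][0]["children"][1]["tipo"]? "item"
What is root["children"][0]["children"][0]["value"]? 40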